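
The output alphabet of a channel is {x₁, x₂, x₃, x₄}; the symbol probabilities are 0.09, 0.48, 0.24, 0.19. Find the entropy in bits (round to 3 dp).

H = −Σ pᵢ log₂ pᵢ.
−0.09·log₂(0.09) = 0.3127
−0.48·log₂(0.48) = 0.5083
−0.24·log₂(0.24) = 0.4941
−0.19·log₂(0.19) = 0.4552
Sum ≈ 1.7703 → 1.770 bits.

1.770 bits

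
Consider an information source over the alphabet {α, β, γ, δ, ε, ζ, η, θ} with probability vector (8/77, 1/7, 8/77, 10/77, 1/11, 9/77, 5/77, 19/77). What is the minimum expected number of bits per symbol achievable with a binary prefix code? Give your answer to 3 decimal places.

Repeatedly combine the two least-probable nodes; the expected code length is the sum of the merged weights.
merge 5/77 + 1/11 → 12/77
merge 8/77 + 8/77 → 16/77
merge 9/77 + 10/77 → 19/77
merge 1/7 + 12/77 → 23/77
merge 16/77 + 19/77 → 5/11
merge 19/77 + 23/77 → 6/11
merge 5/11 + 6/11 → 1
L = 12/77 + 16/77 + 19/77 + 23/77 + 5/11 + 6/11 + 1 = 32/11 ≈ 2.909 bits/symbol.

2.909 bits/symbol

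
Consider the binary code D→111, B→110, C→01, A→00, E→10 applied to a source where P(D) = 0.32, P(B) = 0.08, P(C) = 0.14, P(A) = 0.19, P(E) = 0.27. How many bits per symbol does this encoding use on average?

L̄ = Σ pᵢ·ℓᵢ = 0.32·3 + 0.08·3 + 0.14·2 + 0.19·2 + 0.27·2 = 2.4 bits/symbol.

2.4 bits/symbol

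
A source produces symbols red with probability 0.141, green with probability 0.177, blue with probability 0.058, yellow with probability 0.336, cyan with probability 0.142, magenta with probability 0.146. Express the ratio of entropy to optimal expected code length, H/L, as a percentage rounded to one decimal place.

97.0%

Entropy H = −Σ p log₂ p ≈ 2.4128 bits.
Huffman merges: 29/500+141/1000→199/1000; 71/500+73/500→36/125; 177/1000+199/1000→47/125; 36/125+42/125→78/125; 47/125+78/125→1. L = 2487/1000 ≈ 2.4870.
Efficiency = H/L = 2.4128/2.4870 = 97.0%.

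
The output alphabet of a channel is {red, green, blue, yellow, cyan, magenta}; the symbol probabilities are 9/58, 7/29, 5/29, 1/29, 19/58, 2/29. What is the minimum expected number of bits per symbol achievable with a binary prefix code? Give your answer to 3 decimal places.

Repeatedly combine the two least-probable nodes; the expected code length is the sum of the merged weights.
merge 1/29 + 2/29 → 3/29
merge 3/29 + 9/58 → 15/58
merge 5/29 + 7/29 → 12/29
merge 15/58 + 19/58 → 17/29
merge 12/29 + 17/29 → 1
L = 3/29 + 15/58 + 12/29 + 17/29 + 1 = 137/58 ≈ 2.362 bits/symbol.

2.362 bits/symbol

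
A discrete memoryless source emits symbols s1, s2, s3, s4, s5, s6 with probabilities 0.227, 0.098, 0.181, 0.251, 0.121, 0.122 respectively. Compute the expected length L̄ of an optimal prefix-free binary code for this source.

Repeatedly combine the two least-probable nodes; the expected code length is the sum of the merged weights.
merge 49/500 + 121/1000 → 219/1000
merge 61/500 + 181/1000 → 303/1000
merge 219/1000 + 227/1000 → 223/500
merge 251/1000 + 303/1000 → 277/500
merge 223/500 + 277/500 → 1
L = 219/1000 + 303/1000 + 223/500 + 277/500 + 1 = 1261/500 = 2.522 bits/symbol.

2.522 bits/symbol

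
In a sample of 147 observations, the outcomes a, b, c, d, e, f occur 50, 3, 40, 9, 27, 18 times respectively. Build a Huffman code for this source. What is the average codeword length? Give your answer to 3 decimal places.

2.286 bits/symbol

Probabilities are the counts divided by 147.
Repeatedly combine the two least-probable nodes; the expected code length is the sum of the merged weights.
merge 1/49 + 3/49 → 4/49
merge 4/49 + 6/49 → 10/49
merge 9/49 + 10/49 → 19/49
merge 40/147 + 50/147 → 30/49
merge 19/49 + 30/49 → 1
L = 4/49 + 10/49 + 19/49 + 30/49 + 1 = 16/7 ≈ 2.286 bits/symbol.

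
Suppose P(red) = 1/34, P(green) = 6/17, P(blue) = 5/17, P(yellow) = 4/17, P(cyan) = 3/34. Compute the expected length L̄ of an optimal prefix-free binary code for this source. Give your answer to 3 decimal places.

2.118 bits/symbol

Repeatedly combine the two least-probable nodes; the expected code length is the sum of the merged weights.
merge 1/34 + 3/34 → 2/17
merge 2/17 + 4/17 → 6/17
merge 5/17 + 6/17 → 11/17
merge 6/17 + 11/17 → 1
L = 2/17 + 6/17 + 11/17 + 1 = 36/17 ≈ 2.118 bits/symbol.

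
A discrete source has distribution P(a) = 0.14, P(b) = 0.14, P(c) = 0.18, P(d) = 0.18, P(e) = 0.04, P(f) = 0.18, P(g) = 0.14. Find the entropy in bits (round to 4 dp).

H = −Σ pᵢ log₂ pᵢ.
−0.14·log₂(0.14) = 0.3971
−0.14·log₂(0.14) = 0.3971
−0.18·log₂(0.18) = 0.4453
−0.18·log₂(0.18) = 0.4453
−0.04·log₂(0.04) = 0.1858
−0.18·log₂(0.18) = 0.4453
−0.14·log₂(0.14) = 0.3971
Sum ≈ 2.7130 → 2.7130 bits.

2.7130 bits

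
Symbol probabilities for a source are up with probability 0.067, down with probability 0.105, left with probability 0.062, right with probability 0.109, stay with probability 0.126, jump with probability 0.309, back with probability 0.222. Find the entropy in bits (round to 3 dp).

2.582 bits

H = −Σ pᵢ log₂ pᵢ.
−0.067·log₂(0.067) = 0.2613
−0.105·log₂(0.105) = 0.3414
−0.062·log₂(0.062) = 0.2487
−0.109·log₂(0.109) = 0.3485
−0.126·log₂(0.126) = 0.3766
−0.309·log₂(0.309) = 0.5235
−0.222·log₂(0.222) = 0.4820
Sum ≈ 2.5821 → 2.582 bits.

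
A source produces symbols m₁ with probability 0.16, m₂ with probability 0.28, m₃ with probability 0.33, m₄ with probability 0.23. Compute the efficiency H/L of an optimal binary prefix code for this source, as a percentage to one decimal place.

97.6%

Entropy H = −Σ p log₂ p ≈ 1.9527 bits.
Huffman merges: 4/25+23/100→39/100; 7/25+33/100→61/100; 39/100+61/100→1. L = 2 ≈ 2.0000.
Efficiency = H/L = 1.9527/2.0000 = 97.6%.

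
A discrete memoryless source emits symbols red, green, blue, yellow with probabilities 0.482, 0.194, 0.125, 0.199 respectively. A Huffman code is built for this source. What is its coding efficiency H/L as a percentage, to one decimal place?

98.3%

Entropy H = −Σ p log₂ p ≈ 1.8050 bits.
Huffman merges: 1/8+97/500→319/1000; 199/1000+319/1000→259/500; 241/500+259/500→1. L = 1837/1000 ≈ 1.8370.
Efficiency = H/L = 1.8050/1.8370 = 98.3%.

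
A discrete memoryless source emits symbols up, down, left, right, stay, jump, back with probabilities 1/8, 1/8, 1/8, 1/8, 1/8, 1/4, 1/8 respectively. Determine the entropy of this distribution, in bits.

2.75 bits

Each probability is a power of 1/2, so log₂(1/p) is an integer.
H = Σ p·log₂(1/p) = 1/8·3 + 1/8·3 + 1/8·3 + 1/8·3 + 1/8·3 + 1/4·2 + 1/8·3 = 2.75 bits.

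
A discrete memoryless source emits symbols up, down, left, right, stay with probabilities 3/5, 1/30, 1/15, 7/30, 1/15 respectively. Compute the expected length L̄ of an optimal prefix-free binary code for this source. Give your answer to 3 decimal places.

1.667 bits/symbol

Repeatedly combine the two least-probable nodes; the expected code length is the sum of the merged weights.
merge 1/30 + 1/15 → 1/10
merge 1/15 + 1/10 → 1/6
merge 1/6 + 7/30 → 2/5
merge 2/5 + 3/5 → 1
L = 1/10 + 1/6 + 2/5 + 1 = 5/3 ≈ 1.667 bits/symbol.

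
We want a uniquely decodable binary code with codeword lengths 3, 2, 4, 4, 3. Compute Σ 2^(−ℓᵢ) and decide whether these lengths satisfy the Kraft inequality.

With common denominator 2^4 = 16: Σ 2^(−ℓᵢ) = 2/16 + 4/16 + 1/16 + 1/16 + 2/16 = 10/16 = 0.625.
Kraft's inequality requires Σ ≤ 1; here Σ = 0.625 ≤ 1, so such a prefix code exists.

0.625; yes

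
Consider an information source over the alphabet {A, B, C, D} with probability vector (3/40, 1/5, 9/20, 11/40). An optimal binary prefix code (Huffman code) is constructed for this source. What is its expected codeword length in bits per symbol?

1.825 bits/symbol

Repeatedly combine the two least-probable nodes; the expected code length is the sum of the merged weights.
merge 3/40 + 1/5 → 11/40
merge 11/40 + 11/40 → 11/20
merge 9/20 + 11/20 → 1
L = 11/40 + 11/20 + 1 = 73/40 = 1.825 bits/symbol.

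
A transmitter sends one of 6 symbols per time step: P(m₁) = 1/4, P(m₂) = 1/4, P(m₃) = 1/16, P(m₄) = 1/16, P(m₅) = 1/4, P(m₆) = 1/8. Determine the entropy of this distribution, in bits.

2.375 bits

Each probability is a power of 1/2, so log₂(1/p) is an integer.
H = Σ p·log₂(1/p) = 1/4·2 + 1/4·2 + 1/16·4 + 1/16·4 + 1/4·2 + 1/8·3 = 2.375 bits.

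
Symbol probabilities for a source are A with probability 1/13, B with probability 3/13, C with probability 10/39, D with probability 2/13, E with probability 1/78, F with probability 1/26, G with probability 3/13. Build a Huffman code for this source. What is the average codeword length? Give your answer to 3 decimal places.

Repeatedly combine the two least-probable nodes; the expected code length is the sum of the merged weights.
merge 1/78 + 1/26 → 2/39
merge 2/39 + 1/13 → 5/39
merge 5/39 + 2/13 → 11/39
merge 3/13 + 3/13 → 6/13
merge 10/39 + 11/39 → 7/13
merge 6/13 + 7/13 → 1
L = 2/39 + 5/39 + 11/39 + 6/13 + 7/13 + 1 = 32/13 ≈ 2.462 bits/symbol.

2.462 bits/symbol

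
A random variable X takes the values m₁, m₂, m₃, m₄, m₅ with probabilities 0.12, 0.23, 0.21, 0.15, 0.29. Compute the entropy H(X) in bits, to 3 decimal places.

H = −Σ pᵢ log₂ pᵢ.
−0.12·log₂(0.12) = 0.3671
−0.23·log₂(0.23) = 0.4877
−0.21·log₂(0.21) = 0.4728
−0.15·log₂(0.15) = 0.4105
−0.29·log₂(0.29) = 0.5179
Sum ≈ 2.2560 → 2.256 bits.

2.256 bits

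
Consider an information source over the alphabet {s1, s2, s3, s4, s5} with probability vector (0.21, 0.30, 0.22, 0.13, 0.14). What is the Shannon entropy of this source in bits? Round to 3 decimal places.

H = −Σ pᵢ log₂ pᵢ.
−0.21·log₂(0.21) = 0.4728
−0.30·log₂(0.30) = 0.5211
−0.22·log₂(0.22) = 0.4806
−0.13·log₂(0.13) = 0.3826
−0.14·log₂(0.14) = 0.3971
Sum ≈ 2.2542 → 2.254 bits.

2.254 bits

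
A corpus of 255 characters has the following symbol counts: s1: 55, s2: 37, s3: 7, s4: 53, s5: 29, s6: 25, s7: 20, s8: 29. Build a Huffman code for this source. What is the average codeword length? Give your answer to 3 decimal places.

2.886 bits/symbol

Probabilities are the counts divided by 255.
Repeatedly combine the two least-probable nodes; the expected code length is the sum of the merged weights.
merge 7/255 + 4/51 → 9/85
merge 5/51 + 9/85 → 52/255
merge 29/255 + 29/255 → 58/255
merge 37/255 + 52/255 → 89/255
merge 53/255 + 11/51 → 36/85
merge 58/255 + 89/255 → 49/85
merge 36/85 + 49/85 → 1
L = 9/85 + 52/255 + 58/255 + 89/255 + 36/85 + 49/85 + 1 = 736/255 ≈ 2.886 bits/symbol.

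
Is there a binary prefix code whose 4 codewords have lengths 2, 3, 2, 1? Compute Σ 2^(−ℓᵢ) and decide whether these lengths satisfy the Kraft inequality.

With common denominator 2^3 = 8: Σ 2^(−ℓᵢ) = 2/8 + 1/8 + 2/8 + 4/8 = 9/8 = 1.125.
Kraft's inequality requires Σ ≤ 1; here Σ = 1.125 > 1, so no such prefix code exists.

1.125; no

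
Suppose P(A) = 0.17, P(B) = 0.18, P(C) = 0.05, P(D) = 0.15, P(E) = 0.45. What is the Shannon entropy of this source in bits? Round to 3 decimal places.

H = −Σ pᵢ log₂ pᵢ.
−0.17·log₂(0.17) = 0.4346
−0.18·log₂(0.18) = 0.4453
−0.05·log₂(0.05) = 0.2161
−0.15·log₂(0.15) = 0.4105
−0.45·log₂(0.45) = 0.5184
Sum ≈ 2.0249 → 2.025 bits.

2.025 bits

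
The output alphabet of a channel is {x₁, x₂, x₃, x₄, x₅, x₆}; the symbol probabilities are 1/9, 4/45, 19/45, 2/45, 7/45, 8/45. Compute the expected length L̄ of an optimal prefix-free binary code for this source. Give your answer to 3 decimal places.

Repeatedly combine the two least-probable nodes; the expected code length is the sum of the merged weights.
merge 2/45 + 4/45 → 2/15
merge 1/9 + 2/15 → 11/45
merge 7/45 + 8/45 → 1/3
merge 11/45 + 1/3 → 26/45
merge 19/45 + 26/45 → 1
L = 2/15 + 11/45 + 1/3 + 26/45 + 1 = 103/45 ≈ 2.289 bits/symbol.

2.289 bits/symbol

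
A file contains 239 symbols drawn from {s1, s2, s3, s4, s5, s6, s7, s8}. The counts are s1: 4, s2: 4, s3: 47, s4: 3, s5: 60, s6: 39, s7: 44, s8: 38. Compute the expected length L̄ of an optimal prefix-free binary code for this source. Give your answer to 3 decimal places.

Probabilities are the counts divided by 239.
Repeatedly combine the two least-probable nodes; the expected code length is the sum of the merged weights.
merge 3/239 + 4/239 → 7/239
merge 4/239 + 7/239 → 11/239
merge 11/239 + 38/239 → 49/239
merge 39/239 + 44/239 → 83/239
merge 47/239 + 49/239 → 96/239
merge 60/239 + 83/239 → 143/239
merge 96/239 + 143/239 → 1
L = 7/239 + 11/239 + 49/239 + 83/239 + 96/239 + 143/239 + 1 = 628/239 ≈ 2.628 bits/symbol.

2.628 bits/symbol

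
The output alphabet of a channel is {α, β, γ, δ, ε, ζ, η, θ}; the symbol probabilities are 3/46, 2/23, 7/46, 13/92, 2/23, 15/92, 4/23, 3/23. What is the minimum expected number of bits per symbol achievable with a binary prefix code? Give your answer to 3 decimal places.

Repeatedly combine the two least-probable nodes; the expected code length is the sum of the merged weights.
merge 3/46 + 2/23 → 7/46
merge 2/23 + 3/23 → 5/23
merge 13/92 + 7/46 → 27/92
merge 7/46 + 15/92 → 29/92
merge 4/23 + 5/23 → 9/23
merge 27/92 + 29/92 → 14/23
merge 9/23 + 14/23 → 1
L = 7/46 + 5/23 + 27/92 + 29/92 + 9/23 + 14/23 + 1 = 137/46 ≈ 2.978 bits/symbol.

2.978 bits/symbol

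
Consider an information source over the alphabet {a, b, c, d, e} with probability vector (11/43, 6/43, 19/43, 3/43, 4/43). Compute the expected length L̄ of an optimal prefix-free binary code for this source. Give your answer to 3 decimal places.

Repeatedly combine the two least-probable nodes; the expected code length is the sum of the merged weights.
merge 3/43 + 4/43 → 7/43
merge 6/43 + 7/43 → 13/43
merge 11/43 + 13/43 → 24/43
merge 19/43 + 24/43 → 1
L = 7/43 + 13/43 + 24/43 + 1 = 87/43 ≈ 2.023 bits/symbol.

2.023 bits/symbol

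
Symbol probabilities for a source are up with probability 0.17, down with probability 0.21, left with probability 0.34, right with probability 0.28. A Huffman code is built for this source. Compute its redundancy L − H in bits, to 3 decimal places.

Entropy H = −Σ p log₂ p ≈ 1.9508 bits.
Huffman merges: 17/100+21/100→19/50; 7/25+17/50→31/50; 19/50+31/50→1. L = 2 ≈ 2.0000.
L − H = 2.0000 − 1.9508 = 0.049 bits.

0.049 bits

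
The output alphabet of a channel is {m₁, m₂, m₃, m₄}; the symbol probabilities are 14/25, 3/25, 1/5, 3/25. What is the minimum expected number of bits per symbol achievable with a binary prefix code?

1.68 bits/symbol

Repeatedly combine the two least-probable nodes; the expected code length is the sum of the merged weights.
merge 3/25 + 3/25 → 6/25
merge 1/5 + 6/25 → 11/25
merge 11/25 + 14/25 → 1
L = 6/25 + 11/25 + 1 = 42/25 = 1.68 bits/symbol.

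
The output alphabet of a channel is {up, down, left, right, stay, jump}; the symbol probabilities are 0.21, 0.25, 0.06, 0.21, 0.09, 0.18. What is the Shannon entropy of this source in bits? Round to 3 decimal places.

H = −Σ pᵢ log₂ pᵢ.
−0.21·log₂(0.21) = 0.4728
−0.25·log₂(0.25) = 0.5000
−0.06·log₂(0.06) = 0.2435
−0.21·log₂(0.21) = 0.4728
−0.09·log₂(0.09) = 0.3127
−0.18·log₂(0.18) = 0.4453
Sum ≈ 2.4471 → 2.447 bits.

2.447 bits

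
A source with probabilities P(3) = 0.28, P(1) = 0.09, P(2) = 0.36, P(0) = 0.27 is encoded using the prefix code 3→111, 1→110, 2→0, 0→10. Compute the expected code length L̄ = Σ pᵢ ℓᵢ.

2.01 bits/symbol

L̄ = Σ pᵢ·ℓᵢ = 0.28·3 + 0.09·3 + 0.36·1 + 0.27·2 = 2.01 bits/symbol.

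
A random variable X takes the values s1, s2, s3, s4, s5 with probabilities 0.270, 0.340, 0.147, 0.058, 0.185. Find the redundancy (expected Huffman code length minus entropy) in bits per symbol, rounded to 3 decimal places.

0.071 bits

Entropy H = −Σ p log₂ p ≈ 2.1344 bits.
Huffman merges: 29/500+147/1000→41/200; 37/200+41/200→39/100; 27/100+17/50→61/100; 39/100+61/100→1. L = 441/200 ≈ 2.2050.
L − H = 2.2050 − 2.1344 = 0.071 bits.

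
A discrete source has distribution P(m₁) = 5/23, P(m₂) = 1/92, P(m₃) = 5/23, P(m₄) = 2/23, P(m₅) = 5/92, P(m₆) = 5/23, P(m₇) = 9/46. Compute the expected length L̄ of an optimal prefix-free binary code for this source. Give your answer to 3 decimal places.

2.565 bits/symbol

Repeatedly combine the two least-probable nodes; the expected code length is the sum of the merged weights.
merge 1/92 + 5/92 → 3/46
merge 3/46 + 2/23 → 7/46
merge 7/46 + 9/46 → 8/23
merge 5/23 + 5/23 → 10/23
merge 5/23 + 8/23 → 13/23
merge 10/23 + 13/23 → 1
L = 3/46 + 7/46 + 8/23 + 10/23 + 13/23 + 1 = 59/23 ≈ 2.565 bits/symbol.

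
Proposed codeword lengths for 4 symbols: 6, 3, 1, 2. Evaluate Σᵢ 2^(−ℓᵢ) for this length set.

0.890625

With common denominator 2^6 = 64: Σ 2^(−ℓᵢ) = 1/64 + 8/64 + 32/64 + 16/64 = 57/64 = 0.890625.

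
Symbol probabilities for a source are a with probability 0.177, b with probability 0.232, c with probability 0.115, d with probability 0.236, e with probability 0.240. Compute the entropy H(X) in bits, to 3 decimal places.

H = −Σ pᵢ log₂ pᵢ.
−0.177·log₂(0.177) = 0.4422
−0.232·log₂(0.232) = 0.4890
−0.115·log₂(0.115) = 0.3588
−0.236·log₂(0.236) = 0.4916
−0.240·log₂(0.240) = 0.4941
Sum ≈ 2.2758 → 2.276 bits.

2.276 bits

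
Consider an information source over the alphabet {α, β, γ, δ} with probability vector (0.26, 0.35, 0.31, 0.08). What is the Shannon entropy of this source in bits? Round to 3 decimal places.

H = −Σ pᵢ log₂ pᵢ.
−0.26·log₂(0.26) = 0.5053
−0.35·log₂(0.35) = 0.5301
−0.31·log₂(0.31) = 0.5238
−0.08·log₂(0.08) = 0.2915
Sum ≈ 1.8507 → 1.851 bits.

1.851 bits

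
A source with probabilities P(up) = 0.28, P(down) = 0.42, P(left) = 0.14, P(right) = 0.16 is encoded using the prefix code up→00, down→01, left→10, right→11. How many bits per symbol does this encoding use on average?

L̄ = Σ pᵢ·ℓᵢ = 0.28·2 + 0.42·2 + 0.14·2 + 0.16·2 = 2 bits/symbol.

2 bits/symbol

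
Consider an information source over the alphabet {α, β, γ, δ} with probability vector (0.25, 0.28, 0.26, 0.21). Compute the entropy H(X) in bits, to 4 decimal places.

H = −Σ pᵢ log₂ pᵢ.
−0.25·log₂(0.25) = 0.5000
−0.28·log₂(0.28) = 0.5142
−0.26·log₂(0.26) = 0.5053
−0.21·log₂(0.21) = 0.4728
Sum ≈ 1.9923 → 1.9923 bits.

1.9923 bits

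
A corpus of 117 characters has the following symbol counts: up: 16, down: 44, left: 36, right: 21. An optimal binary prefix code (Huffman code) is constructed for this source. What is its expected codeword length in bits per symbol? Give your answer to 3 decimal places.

1.940 bits/symbol

Probabilities are the counts divided by 117.
Repeatedly combine the two least-probable nodes; the expected code length is the sum of the merged weights.
merge 16/117 + 7/39 → 37/117
merge 4/13 + 37/117 → 73/117
merge 44/117 + 73/117 → 1
L = 37/117 + 73/117 + 1 = 227/117 ≈ 1.940 bits/symbol.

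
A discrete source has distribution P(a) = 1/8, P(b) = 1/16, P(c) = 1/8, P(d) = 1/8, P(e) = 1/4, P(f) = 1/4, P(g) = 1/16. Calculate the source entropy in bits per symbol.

2.625 bits

Each probability is a power of 1/2, so log₂(1/p) is an integer.
H = Σ p·log₂(1/p) = 1/8·3 + 1/16·4 + 1/8·3 + 1/8·3 + 1/4·2 + 1/4·2 + 1/16·4 = 2.625 bits.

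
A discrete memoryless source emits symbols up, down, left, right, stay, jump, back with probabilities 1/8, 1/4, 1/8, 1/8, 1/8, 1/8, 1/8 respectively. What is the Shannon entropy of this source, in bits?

2.75 bits

Each probability is a power of 1/2, so log₂(1/p) is an integer.
H = Σ p·log₂(1/p) = 1/8·3 + 1/4·2 + 1/8·3 + 1/8·3 + 1/8·3 + 1/8·3 + 1/8·3 = 2.75 bits.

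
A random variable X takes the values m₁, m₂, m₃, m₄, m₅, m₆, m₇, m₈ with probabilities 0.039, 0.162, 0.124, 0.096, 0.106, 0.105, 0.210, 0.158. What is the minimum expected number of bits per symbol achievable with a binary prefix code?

2.925 bits/symbol

Repeatedly combine the two least-probable nodes; the expected code length is the sum of the merged weights.
merge 39/1000 + 12/125 → 27/200
merge 21/200 + 53/500 → 211/1000
merge 31/250 + 27/200 → 259/1000
merge 79/500 + 81/500 → 8/25
merge 21/100 + 211/1000 → 421/1000
merge 259/1000 + 8/25 → 579/1000
merge 421/1000 + 579/1000 → 1
L = 27/200 + 211/1000 + 259/1000 + 8/25 + 421/1000 + 579/1000 + 1 = 117/40 = 2.925 bits/symbol.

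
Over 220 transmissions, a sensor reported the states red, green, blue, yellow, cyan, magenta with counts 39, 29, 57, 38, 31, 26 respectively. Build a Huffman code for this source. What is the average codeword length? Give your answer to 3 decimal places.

Probabilities are the counts divided by 220.
Repeatedly combine the two least-probable nodes; the expected code length is the sum of the merged weights.
merge 13/110 + 29/220 → 1/4
merge 31/220 + 19/110 → 69/220
merge 39/220 + 1/4 → 47/110
merge 57/220 + 69/220 → 63/110
merge 47/110 + 63/110 → 1
L = 1/4 + 69/220 + 47/110 + 63/110 + 1 = 141/55 ≈ 2.564 bits/symbol.

2.564 bits/symbol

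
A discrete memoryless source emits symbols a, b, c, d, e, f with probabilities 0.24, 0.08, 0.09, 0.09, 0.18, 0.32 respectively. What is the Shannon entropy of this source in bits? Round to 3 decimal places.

2.382 bits

H = −Σ pᵢ log₂ pᵢ.
−0.24·log₂(0.24) = 0.4941
−0.08·log₂(0.08) = 0.2915
−0.09·log₂(0.09) = 0.3127
−0.09·log₂(0.09) = 0.3127
−0.18·log₂(0.18) = 0.4453
−0.32·log₂(0.32) = 0.5260
Sum ≈ 2.3823 → 2.382 bits.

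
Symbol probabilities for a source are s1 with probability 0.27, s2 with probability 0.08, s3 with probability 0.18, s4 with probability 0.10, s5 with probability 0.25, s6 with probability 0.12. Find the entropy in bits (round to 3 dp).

H = −Σ pᵢ log₂ pᵢ.
−0.27·log₂(0.27) = 0.5100
−0.08·log₂(0.08) = 0.2915
−0.18·log₂(0.18) = 0.4453
−0.10·log₂(0.10) = 0.3322
−0.25·log₂(0.25) = 0.5000
−0.12·log₂(0.12) = 0.3671
Sum ≈ 2.4461 → 2.446 bits.

2.446 bits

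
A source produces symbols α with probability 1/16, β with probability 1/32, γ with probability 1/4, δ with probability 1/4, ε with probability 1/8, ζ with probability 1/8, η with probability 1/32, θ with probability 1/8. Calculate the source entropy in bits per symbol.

Each probability is a power of 1/2, so log₂(1/p) is an integer.
H = Σ p·log₂(1/p) = 1/16·4 + 1/32·5 + 1/4·2 + 1/4·2 + 1/8·3 + 1/8·3 + 1/32·5 + 1/8·3 = 2.6875 bits.

2.6875 bits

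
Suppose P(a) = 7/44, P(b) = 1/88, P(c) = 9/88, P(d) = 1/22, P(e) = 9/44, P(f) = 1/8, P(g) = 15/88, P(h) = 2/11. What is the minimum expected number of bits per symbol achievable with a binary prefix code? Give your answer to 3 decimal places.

2.830 bits/symbol

Repeatedly combine the two least-probable nodes; the expected code length is the sum of the merged weights.
merge 1/88 + 1/22 → 5/88
merge 5/88 + 9/88 → 7/44
merge 1/8 + 7/44 → 25/88
merge 7/44 + 15/88 → 29/88
merge 2/11 + 9/44 → 17/44
merge 25/88 + 29/88 → 27/44
merge 17/44 + 27/44 → 1
L = 5/88 + 7/44 + 25/88 + 29/88 + 17/44 + 27/44 + 1 = 249/88 ≈ 2.830 bits/symbol.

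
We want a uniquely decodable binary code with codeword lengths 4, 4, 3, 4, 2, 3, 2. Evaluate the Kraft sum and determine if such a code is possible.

With common denominator 2^4 = 16: Σ 2^(−ℓᵢ) = 1/16 + 1/16 + 2/16 + 1/16 + 4/16 + 2/16 + 4/16 = 15/16 = 0.9375.
Kraft's inequality requires Σ ≤ 1; here Σ = 0.9375 ≤ 1, so such a prefix code exists.

0.9375; yes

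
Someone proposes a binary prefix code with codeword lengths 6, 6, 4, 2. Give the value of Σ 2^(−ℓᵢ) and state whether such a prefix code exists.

0.34375; yes

With common denominator 2^6 = 64: Σ 2^(−ℓᵢ) = 1/64 + 1/64 + 4/64 + 16/64 = 22/64 = 0.34375.
Kraft's inequality requires Σ ≤ 1; here Σ = 0.34375 ≤ 1, so such a prefix code exists.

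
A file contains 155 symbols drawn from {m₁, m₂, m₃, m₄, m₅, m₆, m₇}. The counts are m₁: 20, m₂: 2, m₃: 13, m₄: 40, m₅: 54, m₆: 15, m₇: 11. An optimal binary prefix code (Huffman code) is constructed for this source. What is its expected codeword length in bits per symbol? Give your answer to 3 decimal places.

2.477 bits/symbol

Probabilities are the counts divided by 155.
Repeatedly combine the two least-probable nodes; the expected code length is the sum of the merged weights.
merge 2/155 + 11/155 → 13/155
merge 13/155 + 13/155 → 26/155
merge 3/31 + 4/31 → 7/31
merge 26/155 + 7/31 → 61/155
merge 8/31 + 54/155 → 94/155
merge 61/155 + 94/155 → 1
L = 13/155 + 26/155 + 7/31 + 61/155 + 94/155 + 1 = 384/155 ≈ 2.477 bits/symbol.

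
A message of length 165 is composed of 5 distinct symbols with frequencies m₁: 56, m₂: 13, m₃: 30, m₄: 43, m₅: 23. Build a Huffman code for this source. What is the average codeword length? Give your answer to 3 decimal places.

Probabilities are the counts divided by 165.
Repeatedly combine the two least-probable nodes; the expected code length is the sum of the merged weights.
merge 13/165 + 23/165 → 12/55
merge 2/11 + 12/55 → 2/5
merge 43/165 + 56/165 → 3/5
merge 2/5 + 3/5 → 1
L = 12/55 + 2/5 + 3/5 + 1 = 122/55 ≈ 2.218 bits/symbol.

2.218 bits/symbol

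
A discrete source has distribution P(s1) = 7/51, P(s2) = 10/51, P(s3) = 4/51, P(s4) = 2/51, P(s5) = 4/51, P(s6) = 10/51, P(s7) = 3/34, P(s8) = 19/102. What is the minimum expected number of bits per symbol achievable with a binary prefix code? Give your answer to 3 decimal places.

2.892 bits/symbol

Repeatedly combine the two least-probable nodes; the expected code length is the sum of the merged weights.
merge 2/51 + 4/51 → 2/17
merge 4/51 + 3/34 → 1/6
merge 2/17 + 7/51 → 13/51
merge 1/6 + 19/102 → 6/17
merge 10/51 + 10/51 → 20/51
merge 13/51 + 6/17 → 31/51
merge 20/51 + 31/51 → 1
L = 2/17 + 1/6 + 13/51 + 6/17 + 20/51 + 31/51 + 1 = 295/102 ≈ 2.892 bits/symbol.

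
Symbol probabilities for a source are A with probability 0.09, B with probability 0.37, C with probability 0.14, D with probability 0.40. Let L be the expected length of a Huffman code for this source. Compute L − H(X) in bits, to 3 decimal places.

Entropy H = −Σ p log₂ p ≈ 1.7693 bits.
Huffman merges: 9/100+7/50→23/100; 23/100+37/100→3/5; 2/5+3/5→1. L = 183/100 ≈ 1.8300.
L − H = 1.8300 − 1.7693 = 0.061 bits.

0.061 bits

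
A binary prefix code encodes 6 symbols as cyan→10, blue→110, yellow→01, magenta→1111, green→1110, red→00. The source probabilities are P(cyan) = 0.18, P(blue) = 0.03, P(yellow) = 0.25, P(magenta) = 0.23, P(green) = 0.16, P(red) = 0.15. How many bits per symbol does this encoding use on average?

L̄ = Σ pᵢ·ℓᵢ = 0.18·2 + 0.03·3 + 0.25·2 + 0.23·4 + 0.16·4 + 0.15·2 = 2.81 bits/symbol.

2.81 bits/symbol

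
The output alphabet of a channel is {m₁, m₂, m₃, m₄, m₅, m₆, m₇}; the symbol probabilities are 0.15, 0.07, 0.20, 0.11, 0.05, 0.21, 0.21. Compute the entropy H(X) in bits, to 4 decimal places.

H = −Σ pᵢ log₂ pᵢ.
−0.15·log₂(0.15) = 0.4105
−0.07·log₂(0.07) = 0.2686
−0.20·log₂(0.20) = 0.4644
−0.11·log₂(0.11) = 0.3503
−0.05·log₂(0.05) = 0.2161
−0.21·log₂(0.21) = 0.4728
−0.21·log₂(0.21) = 0.4728
Sum ≈ 2.6555 → 2.6555 bits.

2.6555 bits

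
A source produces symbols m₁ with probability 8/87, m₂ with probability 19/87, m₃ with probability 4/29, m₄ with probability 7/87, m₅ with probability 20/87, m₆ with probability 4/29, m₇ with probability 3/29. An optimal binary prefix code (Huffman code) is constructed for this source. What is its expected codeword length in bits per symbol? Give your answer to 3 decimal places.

2.724 bits/symbol

Repeatedly combine the two least-probable nodes; the expected code length is the sum of the merged weights.
merge 7/87 + 8/87 → 5/29
merge 3/29 + 4/29 → 7/29
merge 4/29 + 5/29 → 9/29
merge 19/87 + 20/87 → 13/29
merge 7/29 + 9/29 → 16/29
merge 13/29 + 16/29 → 1
L = 5/29 + 7/29 + 9/29 + 13/29 + 16/29 + 1 = 79/29 ≈ 2.724 bits/symbol.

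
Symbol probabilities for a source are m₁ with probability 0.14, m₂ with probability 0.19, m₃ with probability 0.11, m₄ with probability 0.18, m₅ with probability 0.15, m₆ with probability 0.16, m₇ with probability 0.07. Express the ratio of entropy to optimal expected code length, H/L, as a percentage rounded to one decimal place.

97.9%

Entropy H = −Σ p log₂ p ≈ 2.7500 bits.
Huffman merges: 7/100+11/100→9/50; 7/50+3/20→29/100; 4/25+9/50→17/50; 9/50+19/100→37/100; 29/100+17/50→63/100; 37/100+63/100→1. L = 281/100 ≈ 2.8100.
Efficiency = H/L = 2.7500/2.8100 = 97.9%.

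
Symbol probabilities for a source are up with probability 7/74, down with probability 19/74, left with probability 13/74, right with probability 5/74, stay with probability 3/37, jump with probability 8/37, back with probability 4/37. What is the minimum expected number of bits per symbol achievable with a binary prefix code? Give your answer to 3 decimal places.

2.676 bits/symbol

Repeatedly combine the two least-probable nodes; the expected code length is the sum of the merged weights.
merge 5/74 + 3/37 → 11/74
merge 7/74 + 4/37 → 15/74
merge 11/74 + 13/74 → 12/37
merge 15/74 + 8/37 → 31/74
merge 19/74 + 12/37 → 43/74
merge 31/74 + 43/74 → 1
L = 11/74 + 15/74 + 12/37 + 31/74 + 43/74 + 1 = 99/37 ≈ 2.676 bits/symbol.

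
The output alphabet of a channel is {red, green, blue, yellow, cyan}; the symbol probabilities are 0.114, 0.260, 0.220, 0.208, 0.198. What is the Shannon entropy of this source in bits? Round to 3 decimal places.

H = −Σ pᵢ log₂ pᵢ.
−0.114·log₂(0.114) = 0.3571
−0.260·log₂(0.260) = 0.5053
−0.220·log₂(0.220) = 0.4806
−0.208·log₂(0.208) = 0.4712
−0.198·log₂(0.198) = 0.4626
Sum ≈ 2.2768 → 2.277 bits.

2.277 bits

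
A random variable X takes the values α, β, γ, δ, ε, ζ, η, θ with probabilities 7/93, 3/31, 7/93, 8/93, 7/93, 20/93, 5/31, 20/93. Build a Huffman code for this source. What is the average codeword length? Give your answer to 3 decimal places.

Repeatedly combine the two least-probable nodes; the expected code length is the sum of the merged weights.
merge 7/93 + 7/93 → 14/93
merge 7/93 + 8/93 → 5/31
merge 3/31 + 14/93 → 23/93
merge 5/31 + 5/31 → 10/31
merge 20/93 + 20/93 → 40/93
merge 23/93 + 10/31 → 53/93
merge 40/93 + 53/93 → 1
L = 14/93 + 5/31 + 23/93 + 10/31 + 40/93 + 53/93 + 1 = 268/93 ≈ 2.882 bits/symbol.

2.882 bits/symbol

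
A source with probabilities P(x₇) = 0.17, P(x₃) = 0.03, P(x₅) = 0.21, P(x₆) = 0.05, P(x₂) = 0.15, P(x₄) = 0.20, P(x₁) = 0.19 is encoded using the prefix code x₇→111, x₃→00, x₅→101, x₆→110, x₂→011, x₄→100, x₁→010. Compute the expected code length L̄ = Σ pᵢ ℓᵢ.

2.97 bits/symbol

L̄ = Σ pᵢ·ℓᵢ = 0.17·3 + 0.03·2 + 0.21·3 + 0.05·3 + 0.15·3 + 0.20·3 + 0.19·3 = 2.97 bits/symbol.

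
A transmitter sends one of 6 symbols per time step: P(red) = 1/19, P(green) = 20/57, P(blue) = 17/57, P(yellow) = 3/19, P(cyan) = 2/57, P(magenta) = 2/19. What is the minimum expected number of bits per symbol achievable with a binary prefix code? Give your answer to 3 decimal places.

2.281 bits/symbol

Repeatedly combine the two least-probable nodes; the expected code length is the sum of the merged weights.
merge 2/57 + 1/19 → 5/57
merge 5/57 + 2/19 → 11/57
merge 3/19 + 11/57 → 20/57
merge 17/57 + 20/57 → 37/57
merge 20/57 + 37/57 → 1
L = 5/57 + 11/57 + 20/57 + 37/57 + 1 = 130/57 ≈ 2.281 bits/symbol.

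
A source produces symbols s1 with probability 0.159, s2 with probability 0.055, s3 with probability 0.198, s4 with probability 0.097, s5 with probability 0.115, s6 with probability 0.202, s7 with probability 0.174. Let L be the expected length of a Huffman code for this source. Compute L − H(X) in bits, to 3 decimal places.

0.047 bits

Entropy H = −Σ p log₂ p ≈ 2.7050 bits.
Huffman merges: 11/200+97/1000→19/125; 23/200+19/125→267/1000; 159/1000+87/500→333/1000; 99/500+101/500→2/5; 267/1000+333/1000→3/5; 2/5+3/5→1. L = 344/125 ≈ 2.7520.
L − H = 2.7520 − 2.7050 = 0.047 bits.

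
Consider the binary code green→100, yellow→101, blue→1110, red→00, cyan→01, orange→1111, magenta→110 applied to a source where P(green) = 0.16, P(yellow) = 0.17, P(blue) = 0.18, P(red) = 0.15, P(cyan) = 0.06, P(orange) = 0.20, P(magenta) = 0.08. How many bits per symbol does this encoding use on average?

L̄ = Σ pᵢ·ℓᵢ = 0.16·3 + 0.17·3 + 0.18·4 + 0.15·2 + 0.06·2 + 0.20·4 + 0.08·3 = 3.17 bits/symbol.

3.17 bits/symbol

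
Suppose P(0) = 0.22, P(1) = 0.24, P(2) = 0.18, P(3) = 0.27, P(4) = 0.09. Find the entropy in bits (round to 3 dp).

2.243 bits

H = −Σ pᵢ log₂ pᵢ.
−0.22·log₂(0.22) = 0.4806
−0.24·log₂(0.24) = 0.4941
−0.18·log₂(0.18) = 0.4453
−0.27·log₂(0.27) = 0.5100
−0.09·log₂(0.09) = 0.3127
Sum ≈ 2.2427 → 2.243 bits.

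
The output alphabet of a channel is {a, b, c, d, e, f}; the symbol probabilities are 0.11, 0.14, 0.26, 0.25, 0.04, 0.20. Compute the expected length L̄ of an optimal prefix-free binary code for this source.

2.44 bits/symbol

Repeatedly combine the two least-probable nodes; the expected code length is the sum of the merged weights.
merge 1/25 + 11/100 → 3/20
merge 7/50 + 3/20 → 29/100
merge 1/5 + 1/4 → 9/20
merge 13/50 + 29/100 → 11/20
merge 9/20 + 11/20 → 1
L = 3/20 + 29/100 + 9/20 + 11/20 + 1 = 61/25 = 2.44 bits/symbol.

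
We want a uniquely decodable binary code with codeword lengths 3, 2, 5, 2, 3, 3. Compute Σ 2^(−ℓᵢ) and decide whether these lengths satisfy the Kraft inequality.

0.90625; yes

With common denominator 2^5 = 32: Σ 2^(−ℓᵢ) = 4/32 + 8/32 + 1/32 + 8/32 + 4/32 + 4/32 = 29/32 = 0.90625.
Kraft's inequality requires Σ ≤ 1; here Σ = 0.90625 ≤ 1, so such a prefix code exists.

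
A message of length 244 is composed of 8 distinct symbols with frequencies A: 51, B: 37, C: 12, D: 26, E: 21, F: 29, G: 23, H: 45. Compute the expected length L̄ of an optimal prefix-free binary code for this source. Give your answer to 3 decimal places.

2.926 bits/symbol

Probabilities are the counts divided by 244.
Repeatedly combine the two least-probable nodes; the expected code length is the sum of the merged weights.
merge 3/61 + 21/244 → 33/244
merge 23/244 + 13/122 → 49/244
merge 29/244 + 33/244 → 31/122
merge 37/244 + 45/244 → 41/122
merge 49/244 + 51/244 → 25/61
merge 31/122 + 41/122 → 36/61
merge 25/61 + 36/61 → 1
L = 33/244 + 49/244 + 31/122 + 41/122 + 25/61 + 36/61 + 1 = 357/122 ≈ 2.926 bits/symbol.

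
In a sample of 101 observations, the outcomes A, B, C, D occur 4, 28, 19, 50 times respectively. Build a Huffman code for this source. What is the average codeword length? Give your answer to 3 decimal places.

1.733 bits/symbol

Probabilities are the counts divided by 101.
Repeatedly combine the two least-probable nodes; the expected code length is the sum of the merged weights.
merge 4/101 + 19/101 → 23/101
merge 23/101 + 28/101 → 51/101
merge 50/101 + 51/101 → 1
L = 23/101 + 51/101 + 1 = 175/101 ≈ 1.733 bits/symbol.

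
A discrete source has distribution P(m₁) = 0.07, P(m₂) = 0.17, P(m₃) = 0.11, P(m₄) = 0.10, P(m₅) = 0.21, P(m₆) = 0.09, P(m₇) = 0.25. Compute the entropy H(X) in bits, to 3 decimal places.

H = −Σ pᵢ log₂ pᵢ.
−0.07·log₂(0.07) = 0.2686
−0.17·log₂(0.17) = 0.4346
−0.11·log₂(0.11) = 0.3503
−0.10·log₂(0.10) = 0.3322
−0.21·log₂(0.21) = 0.4728
−0.09·log₂(0.09) = 0.3127
−0.25·log₂(0.25) = 0.5000
Sum ≈ 2.6711 → 2.671 bits.

2.671 bits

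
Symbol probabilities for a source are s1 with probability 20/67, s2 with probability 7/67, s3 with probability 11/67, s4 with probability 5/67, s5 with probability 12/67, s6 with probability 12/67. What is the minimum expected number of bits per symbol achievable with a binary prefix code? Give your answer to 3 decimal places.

Repeatedly combine the two least-probable nodes; the expected code length is the sum of the merged weights.
merge 5/67 + 7/67 → 12/67
merge 11/67 + 12/67 → 23/67
merge 12/67 + 12/67 → 24/67
merge 20/67 + 23/67 → 43/67
merge 24/67 + 43/67 → 1
L = 12/67 + 23/67 + 24/67 + 43/67 + 1 = 169/67 ≈ 2.522 bits/symbol.

2.522 bits/symbol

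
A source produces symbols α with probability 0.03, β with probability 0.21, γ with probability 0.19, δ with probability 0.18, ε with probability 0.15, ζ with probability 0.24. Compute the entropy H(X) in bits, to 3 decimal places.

H = −Σ pᵢ log₂ pᵢ.
−0.03·log₂(0.03) = 0.1518
−0.21·log₂(0.21) = 0.4728
−0.19·log₂(0.19) = 0.4552
−0.18·log₂(0.18) = 0.4453
−0.15·log₂(0.15) = 0.4105
−0.24·log₂(0.24) = 0.4941
Sum ≈ 2.4298 → 2.430 bits.

2.430 bits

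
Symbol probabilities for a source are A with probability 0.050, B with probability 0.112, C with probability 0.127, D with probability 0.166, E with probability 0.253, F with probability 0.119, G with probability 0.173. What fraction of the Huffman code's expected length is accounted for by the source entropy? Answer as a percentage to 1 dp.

Entropy H = −Σ p log₂ p ≈ 2.6830 bits.
Huffman merges: 1/20+14/125→81/500; 119/1000+127/1000→123/500; 81/500+83/500→41/125; 173/1000+123/500→419/1000; 253/1000+41/125→581/1000; 419/1000+581/1000→1. L = 342/125 ≈ 2.7360.
Efficiency = H/L = 2.6830/2.7360 = 98.1%.

98.1%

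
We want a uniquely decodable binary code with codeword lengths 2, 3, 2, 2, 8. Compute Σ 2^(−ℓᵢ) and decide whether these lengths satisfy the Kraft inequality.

With common denominator 2^8 = 256: Σ 2^(−ℓᵢ) = 64/256 + 32/256 + 64/256 + 64/256 + 1/256 = 225/256 = 0.87890625.
Kraft's inequality requires Σ ≤ 1; here Σ = 0.87890625 ≤ 1, so such a prefix code exists.

0.87890625; yes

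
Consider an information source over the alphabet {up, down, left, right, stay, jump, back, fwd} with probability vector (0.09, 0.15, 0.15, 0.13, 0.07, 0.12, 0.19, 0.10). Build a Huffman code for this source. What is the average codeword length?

2.97 bits/symbol

Repeatedly combine the two least-probable nodes; the expected code length is the sum of the merged weights.
merge 7/100 + 9/100 → 4/25
merge 1/10 + 3/25 → 11/50
merge 13/100 + 3/20 → 7/25
merge 3/20 + 4/25 → 31/100
merge 19/100 + 11/50 → 41/100
merge 7/25 + 31/100 → 59/100
merge 41/100 + 59/100 → 1
L = 4/25 + 11/50 + 7/25 + 31/100 + 41/100 + 59/100 + 1 = 297/100 = 2.97 bits/symbol.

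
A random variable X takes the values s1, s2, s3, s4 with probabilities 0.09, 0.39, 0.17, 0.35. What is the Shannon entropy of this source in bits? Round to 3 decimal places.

1.807 bits

H = −Σ pᵢ log₂ pᵢ.
−0.09·log₂(0.09) = 0.3127
−0.39·log₂(0.39) = 0.5298
−0.17·log₂(0.17) = 0.4346
−0.35·log₂(0.35) = 0.5301
Sum ≈ 1.8071 → 1.807 bits.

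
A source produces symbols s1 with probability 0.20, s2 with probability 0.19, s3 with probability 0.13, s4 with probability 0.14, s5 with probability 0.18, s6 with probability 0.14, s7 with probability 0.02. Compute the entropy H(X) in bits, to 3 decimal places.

2.655 bits

H = −Σ pᵢ log₂ pᵢ.
−0.20·log₂(0.20) = 0.4644
−0.19·log₂(0.19) = 0.4552
−0.13·log₂(0.13) = 0.3826
−0.14·log₂(0.14) = 0.3971
−0.18·log₂(0.18) = 0.4453
−0.14·log₂(0.14) = 0.3971
−0.02·log₂(0.02) = 0.1129
Sum ≈ 2.6547 → 2.655 bits.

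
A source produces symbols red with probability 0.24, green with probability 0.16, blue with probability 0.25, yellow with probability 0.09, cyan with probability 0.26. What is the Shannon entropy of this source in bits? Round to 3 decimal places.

H = −Σ pᵢ log₂ pᵢ.
−0.24·log₂(0.24) = 0.4941
−0.16·log₂(0.16) = 0.4230
−0.25·log₂(0.25) = 0.5000
−0.09·log₂(0.09) = 0.3127
−0.26·log₂(0.26) = 0.5053
Sum ≈ 2.2351 → 2.235 bits.

2.235 bits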